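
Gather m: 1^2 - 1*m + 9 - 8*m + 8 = 18 - 9*m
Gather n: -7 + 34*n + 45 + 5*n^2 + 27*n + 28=5*n^2 + 61*n + 66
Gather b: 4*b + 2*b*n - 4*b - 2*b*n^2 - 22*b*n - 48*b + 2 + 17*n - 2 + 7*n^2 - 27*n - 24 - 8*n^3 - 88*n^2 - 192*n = b*(-2*n^2 - 20*n - 48) - 8*n^3 - 81*n^2 - 202*n - 24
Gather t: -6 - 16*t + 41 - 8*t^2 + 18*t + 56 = -8*t^2 + 2*t + 91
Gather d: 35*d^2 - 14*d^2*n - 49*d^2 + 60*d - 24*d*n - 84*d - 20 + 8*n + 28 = d^2*(-14*n - 14) + d*(-24*n - 24) + 8*n + 8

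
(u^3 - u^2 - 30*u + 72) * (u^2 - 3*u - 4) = u^5 - 4*u^4 - 31*u^3 + 166*u^2 - 96*u - 288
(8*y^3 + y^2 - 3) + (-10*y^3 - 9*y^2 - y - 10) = -2*y^3 - 8*y^2 - y - 13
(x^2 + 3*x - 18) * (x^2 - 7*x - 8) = x^4 - 4*x^3 - 47*x^2 + 102*x + 144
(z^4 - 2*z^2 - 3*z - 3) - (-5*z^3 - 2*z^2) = z^4 + 5*z^3 - 3*z - 3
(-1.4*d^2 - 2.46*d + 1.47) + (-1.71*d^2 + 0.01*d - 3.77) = -3.11*d^2 - 2.45*d - 2.3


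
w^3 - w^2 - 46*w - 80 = (w - 8)*(w + 2)*(w + 5)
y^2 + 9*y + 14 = (y + 2)*(y + 7)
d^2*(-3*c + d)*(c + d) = -3*c^2*d^2 - 2*c*d^3 + d^4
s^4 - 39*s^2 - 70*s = s*(s - 7)*(s + 2)*(s + 5)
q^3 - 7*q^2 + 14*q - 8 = (q - 4)*(q - 2)*(q - 1)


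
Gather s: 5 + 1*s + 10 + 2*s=3*s + 15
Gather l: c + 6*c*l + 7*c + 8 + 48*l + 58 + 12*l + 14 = 8*c + l*(6*c + 60) + 80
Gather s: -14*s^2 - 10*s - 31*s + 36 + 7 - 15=-14*s^2 - 41*s + 28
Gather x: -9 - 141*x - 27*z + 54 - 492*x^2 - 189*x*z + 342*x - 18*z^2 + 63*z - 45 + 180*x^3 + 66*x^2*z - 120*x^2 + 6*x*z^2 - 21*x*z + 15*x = 180*x^3 + x^2*(66*z - 612) + x*(6*z^2 - 210*z + 216) - 18*z^2 + 36*z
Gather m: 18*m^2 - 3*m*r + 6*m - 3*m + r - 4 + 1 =18*m^2 + m*(3 - 3*r) + r - 3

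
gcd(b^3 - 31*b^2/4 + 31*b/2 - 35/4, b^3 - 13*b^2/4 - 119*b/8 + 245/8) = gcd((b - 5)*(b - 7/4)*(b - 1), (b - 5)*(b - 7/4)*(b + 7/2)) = b^2 - 27*b/4 + 35/4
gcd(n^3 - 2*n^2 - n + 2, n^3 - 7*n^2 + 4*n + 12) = n^2 - n - 2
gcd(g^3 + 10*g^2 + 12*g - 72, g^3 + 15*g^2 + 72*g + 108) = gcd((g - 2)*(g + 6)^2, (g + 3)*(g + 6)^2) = g^2 + 12*g + 36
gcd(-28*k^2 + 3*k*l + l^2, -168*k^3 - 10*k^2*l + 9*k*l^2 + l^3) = 28*k^2 - 3*k*l - l^2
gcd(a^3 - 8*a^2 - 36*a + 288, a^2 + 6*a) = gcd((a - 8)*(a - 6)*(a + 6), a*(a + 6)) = a + 6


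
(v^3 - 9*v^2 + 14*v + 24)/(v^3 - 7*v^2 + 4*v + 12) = (v - 4)/(v - 2)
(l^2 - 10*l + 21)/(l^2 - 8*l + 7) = (l - 3)/(l - 1)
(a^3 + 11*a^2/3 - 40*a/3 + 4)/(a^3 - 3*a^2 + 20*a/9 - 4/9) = 3*(a + 6)/(3*a - 2)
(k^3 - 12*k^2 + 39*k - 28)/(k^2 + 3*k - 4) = (k^2 - 11*k + 28)/(k + 4)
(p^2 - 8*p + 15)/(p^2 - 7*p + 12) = (p - 5)/(p - 4)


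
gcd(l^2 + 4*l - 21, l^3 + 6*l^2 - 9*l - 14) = l + 7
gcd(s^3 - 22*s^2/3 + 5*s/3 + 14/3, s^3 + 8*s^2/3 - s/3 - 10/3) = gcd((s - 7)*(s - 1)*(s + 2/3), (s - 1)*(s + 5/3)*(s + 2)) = s - 1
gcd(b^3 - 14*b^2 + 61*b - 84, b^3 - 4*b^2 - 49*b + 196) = b^2 - 11*b + 28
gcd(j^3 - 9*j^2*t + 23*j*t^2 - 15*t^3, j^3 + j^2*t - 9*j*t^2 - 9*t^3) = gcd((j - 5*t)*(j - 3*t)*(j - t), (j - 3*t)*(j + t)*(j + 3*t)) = -j + 3*t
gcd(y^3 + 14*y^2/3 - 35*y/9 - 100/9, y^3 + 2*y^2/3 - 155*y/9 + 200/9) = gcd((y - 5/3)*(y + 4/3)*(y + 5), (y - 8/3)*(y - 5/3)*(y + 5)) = y^2 + 10*y/3 - 25/3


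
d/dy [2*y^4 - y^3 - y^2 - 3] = y*(8*y^2 - 3*y - 2)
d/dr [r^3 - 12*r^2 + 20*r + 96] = 3*r^2 - 24*r + 20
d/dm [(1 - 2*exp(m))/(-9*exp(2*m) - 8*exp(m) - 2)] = (-18*exp(2*m) + 18*exp(m) + 12)*exp(m)/(81*exp(4*m) + 144*exp(3*m) + 100*exp(2*m) + 32*exp(m) + 4)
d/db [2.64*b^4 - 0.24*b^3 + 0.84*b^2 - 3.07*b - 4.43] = 10.56*b^3 - 0.72*b^2 + 1.68*b - 3.07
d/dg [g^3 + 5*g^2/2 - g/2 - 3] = 3*g^2 + 5*g - 1/2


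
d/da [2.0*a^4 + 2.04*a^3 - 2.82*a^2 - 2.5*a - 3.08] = 8.0*a^3 + 6.12*a^2 - 5.64*a - 2.5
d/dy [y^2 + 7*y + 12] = 2*y + 7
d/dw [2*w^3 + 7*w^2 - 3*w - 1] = 6*w^2 + 14*w - 3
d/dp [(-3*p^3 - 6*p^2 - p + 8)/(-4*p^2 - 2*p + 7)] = (12*p^4 + 12*p^3 - 55*p^2 - 20*p + 9)/(16*p^4 + 16*p^3 - 52*p^2 - 28*p + 49)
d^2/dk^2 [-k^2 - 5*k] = -2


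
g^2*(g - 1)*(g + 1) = g^4 - g^2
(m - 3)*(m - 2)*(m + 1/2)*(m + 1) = m^4 - 7*m^3/2 - m^2 + 13*m/2 + 3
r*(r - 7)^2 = r^3 - 14*r^2 + 49*r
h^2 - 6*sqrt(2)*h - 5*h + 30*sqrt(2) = (h - 5)*(h - 6*sqrt(2))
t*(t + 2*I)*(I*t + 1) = I*t^3 - t^2 + 2*I*t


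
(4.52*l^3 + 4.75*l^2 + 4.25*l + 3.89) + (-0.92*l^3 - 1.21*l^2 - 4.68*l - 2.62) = 3.6*l^3 + 3.54*l^2 - 0.43*l + 1.27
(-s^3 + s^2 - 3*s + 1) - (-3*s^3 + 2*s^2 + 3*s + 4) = 2*s^3 - s^2 - 6*s - 3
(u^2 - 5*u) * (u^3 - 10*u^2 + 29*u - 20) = u^5 - 15*u^4 + 79*u^3 - 165*u^2 + 100*u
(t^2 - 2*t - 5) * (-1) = -t^2 + 2*t + 5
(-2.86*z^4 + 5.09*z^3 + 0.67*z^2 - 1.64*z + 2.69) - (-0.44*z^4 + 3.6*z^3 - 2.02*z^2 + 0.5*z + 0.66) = -2.42*z^4 + 1.49*z^3 + 2.69*z^2 - 2.14*z + 2.03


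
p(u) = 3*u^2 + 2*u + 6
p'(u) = 6*u + 2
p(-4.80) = 65.52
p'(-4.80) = -26.80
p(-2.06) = 14.61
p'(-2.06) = -10.36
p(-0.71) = 6.09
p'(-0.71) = -2.26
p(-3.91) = 44.04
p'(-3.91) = -21.46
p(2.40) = 28.08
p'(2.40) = 16.40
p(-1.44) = 9.34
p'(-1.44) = -6.64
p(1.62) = 17.11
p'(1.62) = 11.72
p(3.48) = 49.29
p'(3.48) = 22.88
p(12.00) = 462.00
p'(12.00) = 74.00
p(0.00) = 6.00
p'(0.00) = 2.00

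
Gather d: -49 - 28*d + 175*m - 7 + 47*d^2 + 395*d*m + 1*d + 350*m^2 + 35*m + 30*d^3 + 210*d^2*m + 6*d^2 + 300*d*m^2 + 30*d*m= 30*d^3 + d^2*(210*m + 53) + d*(300*m^2 + 425*m - 27) + 350*m^2 + 210*m - 56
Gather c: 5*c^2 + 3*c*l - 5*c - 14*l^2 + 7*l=5*c^2 + c*(3*l - 5) - 14*l^2 + 7*l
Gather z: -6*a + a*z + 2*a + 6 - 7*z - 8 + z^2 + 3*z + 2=-4*a + z^2 + z*(a - 4)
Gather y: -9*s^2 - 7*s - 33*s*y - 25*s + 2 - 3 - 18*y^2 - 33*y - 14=-9*s^2 - 32*s - 18*y^2 + y*(-33*s - 33) - 15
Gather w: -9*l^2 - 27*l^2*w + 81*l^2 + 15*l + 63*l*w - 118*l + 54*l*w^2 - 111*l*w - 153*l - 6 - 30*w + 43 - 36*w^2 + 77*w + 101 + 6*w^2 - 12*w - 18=72*l^2 - 256*l + w^2*(54*l - 30) + w*(-27*l^2 - 48*l + 35) + 120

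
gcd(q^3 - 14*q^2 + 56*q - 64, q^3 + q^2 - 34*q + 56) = q^2 - 6*q + 8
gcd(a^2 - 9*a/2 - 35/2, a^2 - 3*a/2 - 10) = a + 5/2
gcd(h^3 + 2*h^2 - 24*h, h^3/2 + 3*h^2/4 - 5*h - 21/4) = 1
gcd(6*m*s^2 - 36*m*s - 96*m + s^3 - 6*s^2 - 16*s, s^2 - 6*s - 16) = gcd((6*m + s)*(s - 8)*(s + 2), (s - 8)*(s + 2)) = s^2 - 6*s - 16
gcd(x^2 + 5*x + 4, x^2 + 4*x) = x + 4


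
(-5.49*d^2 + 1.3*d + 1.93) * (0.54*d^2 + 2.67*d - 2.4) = -2.9646*d^4 - 13.9563*d^3 + 17.6892*d^2 + 2.0331*d - 4.632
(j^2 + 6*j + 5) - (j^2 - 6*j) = 12*j + 5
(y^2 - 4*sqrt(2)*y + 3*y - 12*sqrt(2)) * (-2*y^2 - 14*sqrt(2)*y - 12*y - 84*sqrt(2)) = -2*y^4 - 18*y^3 - 6*sqrt(2)*y^3 - 54*sqrt(2)*y^2 + 76*y^2 - 108*sqrt(2)*y + 1008*y + 2016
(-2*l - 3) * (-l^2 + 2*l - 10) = 2*l^3 - l^2 + 14*l + 30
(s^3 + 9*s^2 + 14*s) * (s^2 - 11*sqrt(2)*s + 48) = s^5 - 11*sqrt(2)*s^4 + 9*s^4 - 99*sqrt(2)*s^3 + 62*s^3 - 154*sqrt(2)*s^2 + 432*s^2 + 672*s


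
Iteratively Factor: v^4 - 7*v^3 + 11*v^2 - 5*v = (v)*(v^3 - 7*v^2 + 11*v - 5) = v*(v - 1)*(v^2 - 6*v + 5) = v*(v - 5)*(v - 1)*(v - 1)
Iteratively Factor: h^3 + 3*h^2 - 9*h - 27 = (h + 3)*(h^2 - 9) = (h - 3)*(h + 3)*(h + 3)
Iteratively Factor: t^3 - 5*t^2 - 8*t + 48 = (t - 4)*(t^2 - t - 12) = (t - 4)*(t + 3)*(t - 4)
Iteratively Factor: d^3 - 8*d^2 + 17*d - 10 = (d - 2)*(d^2 - 6*d + 5) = (d - 5)*(d - 2)*(d - 1)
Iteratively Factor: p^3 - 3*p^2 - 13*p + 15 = (p - 5)*(p^2 + 2*p - 3) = (p - 5)*(p - 1)*(p + 3)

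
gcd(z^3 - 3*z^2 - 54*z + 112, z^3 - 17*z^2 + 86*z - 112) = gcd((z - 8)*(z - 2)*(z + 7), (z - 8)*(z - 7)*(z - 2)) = z^2 - 10*z + 16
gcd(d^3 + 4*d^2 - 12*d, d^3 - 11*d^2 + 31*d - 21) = 1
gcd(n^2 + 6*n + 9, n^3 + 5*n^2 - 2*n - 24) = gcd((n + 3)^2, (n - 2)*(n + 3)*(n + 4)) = n + 3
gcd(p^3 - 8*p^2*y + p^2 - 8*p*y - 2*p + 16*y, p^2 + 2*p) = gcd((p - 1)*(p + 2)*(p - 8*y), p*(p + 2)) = p + 2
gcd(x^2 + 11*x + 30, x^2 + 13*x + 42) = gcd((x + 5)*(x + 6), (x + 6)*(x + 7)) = x + 6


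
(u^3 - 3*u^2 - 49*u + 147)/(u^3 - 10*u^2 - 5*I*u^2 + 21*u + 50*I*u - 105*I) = (u + 7)/(u - 5*I)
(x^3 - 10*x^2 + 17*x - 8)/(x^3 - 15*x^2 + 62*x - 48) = (x - 1)/(x - 6)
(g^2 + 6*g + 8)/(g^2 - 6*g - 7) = (g^2 + 6*g + 8)/(g^2 - 6*g - 7)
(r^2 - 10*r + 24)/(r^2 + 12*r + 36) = (r^2 - 10*r + 24)/(r^2 + 12*r + 36)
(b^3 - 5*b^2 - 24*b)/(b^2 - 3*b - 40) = b*(b + 3)/(b + 5)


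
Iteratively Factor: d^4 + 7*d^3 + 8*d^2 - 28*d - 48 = (d + 4)*(d^3 + 3*d^2 - 4*d - 12) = (d + 2)*(d + 4)*(d^2 + d - 6) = (d + 2)*(d + 3)*(d + 4)*(d - 2)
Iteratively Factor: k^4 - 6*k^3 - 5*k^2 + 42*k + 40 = (k + 1)*(k^3 - 7*k^2 + 2*k + 40) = (k + 1)*(k + 2)*(k^2 - 9*k + 20) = (k - 5)*(k + 1)*(k + 2)*(k - 4)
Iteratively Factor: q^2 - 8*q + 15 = (q - 3)*(q - 5)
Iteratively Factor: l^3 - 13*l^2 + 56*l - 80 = (l - 4)*(l^2 - 9*l + 20) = (l - 5)*(l - 4)*(l - 4)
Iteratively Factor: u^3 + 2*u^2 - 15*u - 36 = (u + 3)*(u^2 - u - 12) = (u - 4)*(u + 3)*(u + 3)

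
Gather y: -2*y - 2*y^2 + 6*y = -2*y^2 + 4*y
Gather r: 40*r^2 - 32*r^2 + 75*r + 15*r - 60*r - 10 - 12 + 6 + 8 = 8*r^2 + 30*r - 8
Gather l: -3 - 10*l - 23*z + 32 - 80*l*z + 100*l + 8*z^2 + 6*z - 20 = l*(90 - 80*z) + 8*z^2 - 17*z + 9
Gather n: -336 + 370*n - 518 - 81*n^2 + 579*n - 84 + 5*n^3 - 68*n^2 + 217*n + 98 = 5*n^3 - 149*n^2 + 1166*n - 840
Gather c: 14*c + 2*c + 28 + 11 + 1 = 16*c + 40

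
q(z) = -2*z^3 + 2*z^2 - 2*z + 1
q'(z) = -6*z^2 + 4*z - 2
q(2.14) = -13.72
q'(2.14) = -20.92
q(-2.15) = 34.42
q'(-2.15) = -38.34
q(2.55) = -24.26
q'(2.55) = -30.82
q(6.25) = -421.66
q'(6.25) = -211.38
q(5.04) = -214.32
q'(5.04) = -134.25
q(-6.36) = 609.14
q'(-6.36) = -270.14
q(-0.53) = 2.92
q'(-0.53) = -5.81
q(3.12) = -46.51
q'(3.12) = -47.93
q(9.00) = -1313.00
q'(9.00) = -452.00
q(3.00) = -41.00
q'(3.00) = -44.00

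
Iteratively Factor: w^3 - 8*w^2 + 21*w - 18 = (w - 2)*(w^2 - 6*w + 9) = (w - 3)*(w - 2)*(w - 3)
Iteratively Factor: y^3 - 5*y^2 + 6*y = (y - 2)*(y^2 - 3*y) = y*(y - 2)*(y - 3)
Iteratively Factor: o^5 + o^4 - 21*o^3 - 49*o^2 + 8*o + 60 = (o - 5)*(o^4 + 6*o^3 + 9*o^2 - 4*o - 12) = (o - 5)*(o - 1)*(o^3 + 7*o^2 + 16*o + 12) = (o - 5)*(o - 1)*(o + 2)*(o^2 + 5*o + 6) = (o - 5)*(o - 1)*(o + 2)*(o + 3)*(o + 2)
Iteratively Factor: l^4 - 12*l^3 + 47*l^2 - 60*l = (l - 4)*(l^3 - 8*l^2 + 15*l) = l*(l - 4)*(l^2 - 8*l + 15) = l*(l - 4)*(l - 3)*(l - 5)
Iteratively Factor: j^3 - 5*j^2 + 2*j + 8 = (j - 4)*(j^2 - j - 2) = (j - 4)*(j + 1)*(j - 2)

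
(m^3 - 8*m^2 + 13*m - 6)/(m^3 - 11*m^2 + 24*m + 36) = (m^2 - 2*m + 1)/(m^2 - 5*m - 6)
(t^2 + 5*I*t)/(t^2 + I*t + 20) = t/(t - 4*I)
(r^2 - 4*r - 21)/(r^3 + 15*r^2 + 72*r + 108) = (r - 7)/(r^2 + 12*r + 36)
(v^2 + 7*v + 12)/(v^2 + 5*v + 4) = (v + 3)/(v + 1)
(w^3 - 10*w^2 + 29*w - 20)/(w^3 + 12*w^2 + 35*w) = (w^3 - 10*w^2 + 29*w - 20)/(w*(w^2 + 12*w + 35))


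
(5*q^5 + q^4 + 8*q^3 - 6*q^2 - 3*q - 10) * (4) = 20*q^5 + 4*q^4 + 32*q^3 - 24*q^2 - 12*q - 40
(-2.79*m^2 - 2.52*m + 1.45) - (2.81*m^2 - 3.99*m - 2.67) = -5.6*m^2 + 1.47*m + 4.12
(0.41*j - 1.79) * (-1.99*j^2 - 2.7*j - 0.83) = -0.8159*j^3 + 2.4551*j^2 + 4.4927*j + 1.4857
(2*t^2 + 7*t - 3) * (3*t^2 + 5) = 6*t^4 + 21*t^3 + t^2 + 35*t - 15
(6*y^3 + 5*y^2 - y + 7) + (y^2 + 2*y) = 6*y^3 + 6*y^2 + y + 7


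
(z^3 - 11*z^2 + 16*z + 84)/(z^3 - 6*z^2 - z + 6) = (z^2 - 5*z - 14)/(z^2 - 1)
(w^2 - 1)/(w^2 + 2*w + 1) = (w - 1)/(w + 1)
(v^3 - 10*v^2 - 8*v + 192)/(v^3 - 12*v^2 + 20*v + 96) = (v + 4)/(v + 2)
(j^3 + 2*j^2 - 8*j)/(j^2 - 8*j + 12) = j*(j + 4)/(j - 6)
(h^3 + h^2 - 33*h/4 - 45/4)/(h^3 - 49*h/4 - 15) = (h - 3)/(h - 4)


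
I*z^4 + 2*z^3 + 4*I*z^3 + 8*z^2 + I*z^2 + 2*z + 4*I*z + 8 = (z + 4)*(z - 2*I)*(z + I)*(I*z + 1)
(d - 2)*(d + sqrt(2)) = d^2 - 2*d + sqrt(2)*d - 2*sqrt(2)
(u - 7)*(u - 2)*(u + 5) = u^3 - 4*u^2 - 31*u + 70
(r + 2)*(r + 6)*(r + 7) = r^3 + 15*r^2 + 68*r + 84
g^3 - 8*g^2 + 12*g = g*(g - 6)*(g - 2)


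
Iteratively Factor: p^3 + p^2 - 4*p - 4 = (p - 2)*(p^2 + 3*p + 2) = (p - 2)*(p + 2)*(p + 1)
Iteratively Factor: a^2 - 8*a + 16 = (a - 4)*(a - 4)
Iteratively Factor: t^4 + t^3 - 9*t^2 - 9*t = (t + 1)*(t^3 - 9*t) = (t - 3)*(t + 1)*(t^2 + 3*t) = t*(t - 3)*(t + 1)*(t + 3)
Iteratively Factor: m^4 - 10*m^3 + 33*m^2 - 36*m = (m)*(m^3 - 10*m^2 + 33*m - 36) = m*(m - 4)*(m^2 - 6*m + 9) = m*(m - 4)*(m - 3)*(m - 3)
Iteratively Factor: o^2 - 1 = (o - 1)*(o + 1)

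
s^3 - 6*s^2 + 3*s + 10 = (s - 5)*(s - 2)*(s + 1)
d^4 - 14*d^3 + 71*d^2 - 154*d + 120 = (d - 5)*(d - 4)*(d - 3)*(d - 2)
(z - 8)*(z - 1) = z^2 - 9*z + 8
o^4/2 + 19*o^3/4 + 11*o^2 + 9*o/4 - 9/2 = (o/2 + 1/2)*(o - 1/2)*(o + 3)*(o + 6)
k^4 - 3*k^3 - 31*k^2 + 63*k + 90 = (k - 6)*(k - 3)*(k + 1)*(k + 5)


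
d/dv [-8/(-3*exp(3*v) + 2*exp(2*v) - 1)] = (32 - 72*exp(v))*exp(2*v)/(3*exp(3*v) - 2*exp(2*v) + 1)^2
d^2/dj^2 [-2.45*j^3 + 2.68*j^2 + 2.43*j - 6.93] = 5.36 - 14.7*j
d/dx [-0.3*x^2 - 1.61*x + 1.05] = -0.6*x - 1.61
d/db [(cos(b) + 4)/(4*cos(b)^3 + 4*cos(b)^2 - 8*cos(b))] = (19*cos(b) + 13*cos(2*b) + cos(3*b) - 3)*sin(b)/(8*(cos(b)^2 + cos(b) - 2)^2*cos(b)^2)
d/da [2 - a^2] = -2*a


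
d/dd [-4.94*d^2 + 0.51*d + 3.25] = 0.51 - 9.88*d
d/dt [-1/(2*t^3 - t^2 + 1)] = 2*t*(3*t - 1)/(2*t^3 - t^2 + 1)^2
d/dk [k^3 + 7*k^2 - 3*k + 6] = 3*k^2 + 14*k - 3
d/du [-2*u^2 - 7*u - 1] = -4*u - 7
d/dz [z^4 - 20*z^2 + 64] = 4*z*(z^2 - 10)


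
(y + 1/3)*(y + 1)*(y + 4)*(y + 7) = y^4 + 37*y^3/3 + 43*y^2 + 41*y + 28/3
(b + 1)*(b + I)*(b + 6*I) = b^3 + b^2 + 7*I*b^2 - 6*b + 7*I*b - 6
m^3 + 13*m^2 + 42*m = m*(m + 6)*(m + 7)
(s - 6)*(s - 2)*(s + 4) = s^3 - 4*s^2 - 20*s + 48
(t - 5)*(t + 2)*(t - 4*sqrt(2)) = t^3 - 4*sqrt(2)*t^2 - 3*t^2 - 10*t + 12*sqrt(2)*t + 40*sqrt(2)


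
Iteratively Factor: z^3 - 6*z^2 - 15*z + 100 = (z - 5)*(z^2 - z - 20) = (z - 5)*(z + 4)*(z - 5)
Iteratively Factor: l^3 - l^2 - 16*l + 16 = (l - 4)*(l^2 + 3*l - 4) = (l - 4)*(l + 4)*(l - 1)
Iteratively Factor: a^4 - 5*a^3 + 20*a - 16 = (a - 4)*(a^3 - a^2 - 4*a + 4) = (a - 4)*(a - 2)*(a^2 + a - 2) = (a - 4)*(a - 2)*(a + 2)*(a - 1)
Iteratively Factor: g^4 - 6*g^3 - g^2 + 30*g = (g - 3)*(g^3 - 3*g^2 - 10*g) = (g - 5)*(g - 3)*(g^2 + 2*g) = g*(g - 5)*(g - 3)*(g + 2)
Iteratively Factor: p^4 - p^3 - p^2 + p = (p - 1)*(p^3 - p) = (p - 1)*(p + 1)*(p^2 - p) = p*(p - 1)*(p + 1)*(p - 1)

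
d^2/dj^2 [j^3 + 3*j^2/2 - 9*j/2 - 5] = 6*j + 3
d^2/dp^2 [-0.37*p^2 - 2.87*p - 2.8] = -0.740000000000000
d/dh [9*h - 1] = 9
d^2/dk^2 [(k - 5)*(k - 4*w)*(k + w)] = 6*k - 6*w - 10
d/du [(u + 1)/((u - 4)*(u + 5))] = (-u^2 - 2*u - 21)/(u^4 + 2*u^3 - 39*u^2 - 40*u + 400)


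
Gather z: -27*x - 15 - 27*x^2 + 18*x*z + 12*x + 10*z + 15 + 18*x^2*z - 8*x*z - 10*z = -27*x^2 - 15*x + z*(18*x^2 + 10*x)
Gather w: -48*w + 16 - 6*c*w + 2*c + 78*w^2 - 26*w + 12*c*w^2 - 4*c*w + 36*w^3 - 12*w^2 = 2*c + 36*w^3 + w^2*(12*c + 66) + w*(-10*c - 74) + 16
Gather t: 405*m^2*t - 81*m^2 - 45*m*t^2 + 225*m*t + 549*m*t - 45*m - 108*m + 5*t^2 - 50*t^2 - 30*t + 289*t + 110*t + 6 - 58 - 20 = -81*m^2 - 153*m + t^2*(-45*m - 45) + t*(405*m^2 + 774*m + 369) - 72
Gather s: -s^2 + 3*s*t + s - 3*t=-s^2 + s*(3*t + 1) - 3*t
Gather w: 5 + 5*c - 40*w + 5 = 5*c - 40*w + 10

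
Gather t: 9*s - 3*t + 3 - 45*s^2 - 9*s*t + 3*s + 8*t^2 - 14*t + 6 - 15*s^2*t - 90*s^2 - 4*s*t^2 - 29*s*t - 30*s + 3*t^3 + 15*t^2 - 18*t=-135*s^2 - 18*s + 3*t^3 + t^2*(23 - 4*s) + t*(-15*s^2 - 38*s - 35) + 9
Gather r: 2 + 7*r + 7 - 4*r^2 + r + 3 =-4*r^2 + 8*r + 12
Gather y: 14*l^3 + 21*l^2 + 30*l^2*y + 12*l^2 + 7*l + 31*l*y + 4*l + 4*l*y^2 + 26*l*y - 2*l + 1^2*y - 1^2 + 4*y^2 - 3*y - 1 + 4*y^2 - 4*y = 14*l^3 + 33*l^2 + 9*l + y^2*(4*l + 8) + y*(30*l^2 + 57*l - 6) - 2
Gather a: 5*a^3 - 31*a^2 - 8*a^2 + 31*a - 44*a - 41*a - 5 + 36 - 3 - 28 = 5*a^3 - 39*a^2 - 54*a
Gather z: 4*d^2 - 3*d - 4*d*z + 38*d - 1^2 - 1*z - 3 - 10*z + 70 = 4*d^2 + 35*d + z*(-4*d - 11) + 66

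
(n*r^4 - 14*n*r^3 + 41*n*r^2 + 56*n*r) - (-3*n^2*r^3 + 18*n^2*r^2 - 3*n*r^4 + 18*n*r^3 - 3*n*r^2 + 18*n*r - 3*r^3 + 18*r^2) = 3*n^2*r^3 - 18*n^2*r^2 + 4*n*r^4 - 32*n*r^3 + 44*n*r^2 + 38*n*r + 3*r^3 - 18*r^2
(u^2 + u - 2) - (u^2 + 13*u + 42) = -12*u - 44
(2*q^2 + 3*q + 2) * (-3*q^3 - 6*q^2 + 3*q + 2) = -6*q^5 - 21*q^4 - 18*q^3 + q^2 + 12*q + 4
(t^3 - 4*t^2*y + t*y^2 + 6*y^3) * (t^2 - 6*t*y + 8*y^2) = t^5 - 10*t^4*y + 33*t^3*y^2 - 32*t^2*y^3 - 28*t*y^4 + 48*y^5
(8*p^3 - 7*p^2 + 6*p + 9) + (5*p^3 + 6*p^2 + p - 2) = 13*p^3 - p^2 + 7*p + 7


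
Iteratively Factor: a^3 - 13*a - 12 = (a - 4)*(a^2 + 4*a + 3) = (a - 4)*(a + 1)*(a + 3)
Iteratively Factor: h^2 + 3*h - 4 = (h + 4)*(h - 1)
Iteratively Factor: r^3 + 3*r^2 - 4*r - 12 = (r + 3)*(r^2 - 4) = (r + 2)*(r + 3)*(r - 2)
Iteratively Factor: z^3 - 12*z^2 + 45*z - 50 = (z - 2)*(z^2 - 10*z + 25) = (z - 5)*(z - 2)*(z - 5)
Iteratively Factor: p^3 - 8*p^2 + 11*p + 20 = (p - 4)*(p^2 - 4*p - 5) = (p - 5)*(p - 4)*(p + 1)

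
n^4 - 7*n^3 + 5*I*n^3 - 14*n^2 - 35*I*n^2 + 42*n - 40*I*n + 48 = (n - 8)*(n + 1)*(n + 2*I)*(n + 3*I)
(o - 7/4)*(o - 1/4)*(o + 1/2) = o^3 - 3*o^2/2 - 9*o/16 + 7/32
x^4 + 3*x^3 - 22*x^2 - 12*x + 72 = (x - 3)*(x - 2)*(x + 2)*(x + 6)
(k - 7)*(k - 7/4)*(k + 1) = k^3 - 31*k^2/4 + 7*k/2 + 49/4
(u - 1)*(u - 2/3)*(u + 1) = u^3 - 2*u^2/3 - u + 2/3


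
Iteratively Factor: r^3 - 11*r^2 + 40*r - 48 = (r - 4)*(r^2 - 7*r + 12) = (r - 4)^2*(r - 3)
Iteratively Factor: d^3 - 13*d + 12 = (d + 4)*(d^2 - 4*d + 3) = (d - 1)*(d + 4)*(d - 3)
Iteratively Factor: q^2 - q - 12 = (q + 3)*(q - 4)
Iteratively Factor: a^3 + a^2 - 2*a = (a - 1)*(a^2 + 2*a) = a*(a - 1)*(a + 2)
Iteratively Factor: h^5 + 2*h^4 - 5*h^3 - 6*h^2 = (h)*(h^4 + 2*h^3 - 5*h^2 - 6*h) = h^2*(h^3 + 2*h^2 - 5*h - 6) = h^2*(h + 1)*(h^2 + h - 6) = h^2*(h - 2)*(h + 1)*(h + 3)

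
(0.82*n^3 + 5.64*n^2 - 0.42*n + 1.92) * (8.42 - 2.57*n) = -2.1074*n^4 - 7.5904*n^3 + 48.5682*n^2 - 8.4708*n + 16.1664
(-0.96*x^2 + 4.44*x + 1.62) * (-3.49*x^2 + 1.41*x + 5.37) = 3.3504*x^4 - 16.8492*x^3 - 4.5486*x^2 + 26.127*x + 8.6994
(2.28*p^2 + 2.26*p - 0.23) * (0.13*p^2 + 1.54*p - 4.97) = 0.2964*p^4 + 3.805*p^3 - 7.8811*p^2 - 11.5864*p + 1.1431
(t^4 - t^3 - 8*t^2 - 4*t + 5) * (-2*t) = -2*t^5 + 2*t^4 + 16*t^3 + 8*t^2 - 10*t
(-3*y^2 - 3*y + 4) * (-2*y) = 6*y^3 + 6*y^2 - 8*y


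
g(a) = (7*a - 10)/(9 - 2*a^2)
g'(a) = 4*a*(7*a - 10)/(9 - 2*a^2)^2 + 7/(9 - 2*a^2)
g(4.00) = -0.78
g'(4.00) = 0.24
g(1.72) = 0.66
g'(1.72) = 3.75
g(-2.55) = 6.95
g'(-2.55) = 15.96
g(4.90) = -0.62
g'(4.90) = 0.13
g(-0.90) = -2.21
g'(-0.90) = 2.03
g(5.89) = -0.52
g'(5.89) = 0.09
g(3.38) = -0.99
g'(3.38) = 0.46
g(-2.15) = 102.24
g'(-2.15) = 3560.43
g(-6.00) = 0.83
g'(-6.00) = 0.20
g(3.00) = -1.22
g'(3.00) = 0.85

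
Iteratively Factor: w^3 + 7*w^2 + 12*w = (w + 3)*(w^2 + 4*w) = (w + 3)*(w + 4)*(w)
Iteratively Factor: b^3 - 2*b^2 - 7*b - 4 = (b - 4)*(b^2 + 2*b + 1) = (b - 4)*(b + 1)*(b + 1)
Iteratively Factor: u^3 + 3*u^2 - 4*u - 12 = (u - 2)*(u^2 + 5*u + 6) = (u - 2)*(u + 3)*(u + 2)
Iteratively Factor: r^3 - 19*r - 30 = (r - 5)*(r^2 + 5*r + 6) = (r - 5)*(r + 2)*(r + 3)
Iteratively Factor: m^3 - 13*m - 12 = (m + 3)*(m^2 - 3*m - 4) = (m - 4)*(m + 3)*(m + 1)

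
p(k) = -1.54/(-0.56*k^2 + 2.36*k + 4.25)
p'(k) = -1.54*(1.12*k - 2.36)/(-0.56*k^2 + 2.36*k + 4.25)^2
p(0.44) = -0.30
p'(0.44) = 0.11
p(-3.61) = 0.13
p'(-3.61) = 0.07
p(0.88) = -0.26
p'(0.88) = 0.06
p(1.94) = -0.23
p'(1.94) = 0.01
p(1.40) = -0.24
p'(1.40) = 0.03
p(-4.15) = 0.10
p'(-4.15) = 0.05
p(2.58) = -0.23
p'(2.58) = -0.02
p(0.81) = -0.27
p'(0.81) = 0.07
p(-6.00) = 0.05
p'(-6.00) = 0.02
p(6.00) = 0.88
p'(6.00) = -2.19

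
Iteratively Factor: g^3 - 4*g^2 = (g - 4)*(g^2) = g*(g - 4)*(g)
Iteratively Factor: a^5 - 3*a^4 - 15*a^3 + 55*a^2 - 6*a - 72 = (a - 3)*(a^4 - 15*a^2 + 10*a + 24) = (a - 3)*(a - 2)*(a^3 + 2*a^2 - 11*a - 12) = (a - 3)*(a - 2)*(a + 4)*(a^2 - 2*a - 3) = (a - 3)^2*(a - 2)*(a + 4)*(a + 1)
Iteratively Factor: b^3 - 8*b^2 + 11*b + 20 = (b - 5)*(b^2 - 3*b - 4) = (b - 5)*(b + 1)*(b - 4)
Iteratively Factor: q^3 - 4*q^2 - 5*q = (q - 5)*(q^2 + q) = q*(q - 5)*(q + 1)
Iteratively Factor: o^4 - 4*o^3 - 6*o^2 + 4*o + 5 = (o - 5)*(o^3 + o^2 - o - 1) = (o - 5)*(o - 1)*(o^2 + 2*o + 1) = (o - 5)*(o - 1)*(o + 1)*(o + 1)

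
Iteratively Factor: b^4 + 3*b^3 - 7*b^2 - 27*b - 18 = (b + 2)*(b^3 + b^2 - 9*b - 9) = (b + 1)*(b + 2)*(b^2 - 9) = (b - 3)*(b + 1)*(b + 2)*(b + 3)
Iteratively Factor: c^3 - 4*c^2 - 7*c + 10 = (c - 5)*(c^2 + c - 2) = (c - 5)*(c - 1)*(c + 2)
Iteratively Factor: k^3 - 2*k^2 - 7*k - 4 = (k + 1)*(k^2 - 3*k - 4) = (k - 4)*(k + 1)*(k + 1)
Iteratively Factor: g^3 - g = (g + 1)*(g^2 - g) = g*(g + 1)*(g - 1)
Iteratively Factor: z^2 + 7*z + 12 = (z + 4)*(z + 3)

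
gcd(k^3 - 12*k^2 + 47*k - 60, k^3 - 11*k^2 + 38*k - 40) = k^2 - 9*k + 20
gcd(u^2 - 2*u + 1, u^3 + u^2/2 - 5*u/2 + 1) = u - 1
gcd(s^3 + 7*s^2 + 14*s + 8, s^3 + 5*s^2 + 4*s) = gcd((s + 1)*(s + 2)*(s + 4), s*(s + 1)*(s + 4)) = s^2 + 5*s + 4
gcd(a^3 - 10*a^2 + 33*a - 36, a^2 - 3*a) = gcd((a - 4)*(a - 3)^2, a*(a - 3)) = a - 3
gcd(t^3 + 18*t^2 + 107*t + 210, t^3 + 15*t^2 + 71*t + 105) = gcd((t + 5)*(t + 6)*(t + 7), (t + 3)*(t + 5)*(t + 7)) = t^2 + 12*t + 35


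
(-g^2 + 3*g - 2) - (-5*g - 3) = -g^2 + 8*g + 1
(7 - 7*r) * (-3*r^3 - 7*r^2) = 21*r^4 + 28*r^3 - 49*r^2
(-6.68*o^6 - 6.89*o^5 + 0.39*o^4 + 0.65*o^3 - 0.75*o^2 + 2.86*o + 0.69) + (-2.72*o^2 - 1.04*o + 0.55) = -6.68*o^6 - 6.89*o^5 + 0.39*o^4 + 0.65*o^3 - 3.47*o^2 + 1.82*o + 1.24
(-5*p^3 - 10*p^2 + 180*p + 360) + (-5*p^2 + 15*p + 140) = -5*p^3 - 15*p^2 + 195*p + 500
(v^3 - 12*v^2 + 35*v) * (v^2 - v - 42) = v^5 - 13*v^4 + 5*v^3 + 469*v^2 - 1470*v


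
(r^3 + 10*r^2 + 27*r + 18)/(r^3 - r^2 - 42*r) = (r^2 + 4*r + 3)/(r*(r - 7))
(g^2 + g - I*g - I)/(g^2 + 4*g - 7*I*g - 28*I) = (g^2 + g*(1 - I) - I)/(g^2 + g*(4 - 7*I) - 28*I)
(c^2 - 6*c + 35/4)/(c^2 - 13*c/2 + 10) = (c - 7/2)/(c - 4)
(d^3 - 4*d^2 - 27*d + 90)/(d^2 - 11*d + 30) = (d^2 + 2*d - 15)/(d - 5)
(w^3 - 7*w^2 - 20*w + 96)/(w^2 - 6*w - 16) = (w^2 + w - 12)/(w + 2)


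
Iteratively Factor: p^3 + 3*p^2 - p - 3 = (p + 1)*(p^2 + 2*p - 3) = (p - 1)*(p + 1)*(p + 3)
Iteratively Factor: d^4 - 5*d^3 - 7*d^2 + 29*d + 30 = (d - 5)*(d^3 - 7*d - 6) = (d - 5)*(d - 3)*(d^2 + 3*d + 2) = (d - 5)*(d - 3)*(d + 2)*(d + 1)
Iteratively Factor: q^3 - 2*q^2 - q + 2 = (q - 1)*(q^2 - q - 2) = (q - 2)*(q - 1)*(q + 1)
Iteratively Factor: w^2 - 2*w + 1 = (w - 1)*(w - 1)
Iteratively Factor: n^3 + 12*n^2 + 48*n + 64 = (n + 4)*(n^2 + 8*n + 16) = (n + 4)^2*(n + 4)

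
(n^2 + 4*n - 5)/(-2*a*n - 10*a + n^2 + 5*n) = (1 - n)/(2*a - n)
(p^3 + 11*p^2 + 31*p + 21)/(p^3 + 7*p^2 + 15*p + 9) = (p + 7)/(p + 3)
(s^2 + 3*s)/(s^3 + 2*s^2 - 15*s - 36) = s/(s^2 - s - 12)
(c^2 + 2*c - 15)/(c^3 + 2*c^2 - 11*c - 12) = (c + 5)/(c^2 + 5*c + 4)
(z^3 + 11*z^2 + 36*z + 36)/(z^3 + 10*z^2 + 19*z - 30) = (z^2 + 5*z + 6)/(z^2 + 4*z - 5)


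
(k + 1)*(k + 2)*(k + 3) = k^3 + 6*k^2 + 11*k + 6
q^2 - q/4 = q*(q - 1/4)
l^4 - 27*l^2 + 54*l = l*(l - 3)^2*(l + 6)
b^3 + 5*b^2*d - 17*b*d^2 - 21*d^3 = (b - 3*d)*(b + d)*(b + 7*d)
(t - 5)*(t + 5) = t^2 - 25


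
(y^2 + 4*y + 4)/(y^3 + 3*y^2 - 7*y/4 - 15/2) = 4*(y + 2)/(4*y^2 + 4*y - 15)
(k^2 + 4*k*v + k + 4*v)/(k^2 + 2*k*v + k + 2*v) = (k + 4*v)/(k + 2*v)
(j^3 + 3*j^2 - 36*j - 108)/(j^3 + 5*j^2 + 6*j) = (j^2 - 36)/(j*(j + 2))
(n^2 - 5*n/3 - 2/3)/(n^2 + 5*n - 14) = (n + 1/3)/(n + 7)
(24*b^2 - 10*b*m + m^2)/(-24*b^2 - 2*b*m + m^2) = (-4*b + m)/(4*b + m)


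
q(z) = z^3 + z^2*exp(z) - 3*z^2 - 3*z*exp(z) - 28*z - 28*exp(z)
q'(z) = z^2*exp(z) + 3*z^2 - z*exp(z) - 6*z - 31*exp(z) - 28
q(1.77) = -230.58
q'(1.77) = -203.22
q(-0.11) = -21.73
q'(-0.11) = -54.97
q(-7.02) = -297.19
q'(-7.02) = 161.98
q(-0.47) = -4.09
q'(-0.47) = -43.46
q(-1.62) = 29.18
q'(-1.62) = -15.70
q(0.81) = -91.05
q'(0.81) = -100.92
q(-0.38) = -8.12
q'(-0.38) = -46.13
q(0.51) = -63.67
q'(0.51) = -82.32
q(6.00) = -4094.29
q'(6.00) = -359.43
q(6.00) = -4094.29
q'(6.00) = -359.43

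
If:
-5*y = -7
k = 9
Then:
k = 9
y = 7/5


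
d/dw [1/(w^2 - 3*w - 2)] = (3 - 2*w)/(-w^2 + 3*w + 2)^2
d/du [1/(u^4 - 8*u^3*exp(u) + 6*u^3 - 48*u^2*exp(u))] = 2*(4*u^2*exp(u) - 2*u^2 + 36*u*exp(u) - 9*u + 48*exp(u))/(u^3*(u^2 - 8*u*exp(u) + 6*u - 48*exp(u))^2)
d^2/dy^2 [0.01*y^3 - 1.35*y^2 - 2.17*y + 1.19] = 0.06*y - 2.7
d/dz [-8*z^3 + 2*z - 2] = 2 - 24*z^2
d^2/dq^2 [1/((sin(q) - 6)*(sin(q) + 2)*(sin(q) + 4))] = (-9*sin(q)^6 + 68*sin(q)^4 - 432*sin(q)^3 - 952*sin(q)^2 + 1632*sin(q) + 1568)/((sin(q) - 6)^3*(sin(q) + 2)^3*(sin(q) + 4)^3)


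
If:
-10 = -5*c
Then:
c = 2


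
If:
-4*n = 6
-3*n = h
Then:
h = 9/2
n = -3/2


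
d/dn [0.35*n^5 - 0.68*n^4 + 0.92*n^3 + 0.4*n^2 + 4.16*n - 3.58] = 1.75*n^4 - 2.72*n^3 + 2.76*n^2 + 0.8*n + 4.16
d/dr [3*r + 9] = 3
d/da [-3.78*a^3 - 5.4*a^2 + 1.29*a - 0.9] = -11.34*a^2 - 10.8*a + 1.29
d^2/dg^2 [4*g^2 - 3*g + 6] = 8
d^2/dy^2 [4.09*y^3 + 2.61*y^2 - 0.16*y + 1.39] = 24.54*y + 5.22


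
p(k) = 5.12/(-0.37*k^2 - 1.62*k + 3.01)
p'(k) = 5.12*(0.74*k + 1.62)/(-0.37*k^2 - 1.62*k + 3.01)^2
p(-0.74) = 1.28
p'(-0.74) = 0.34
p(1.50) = -20.28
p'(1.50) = 219.23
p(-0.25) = 1.51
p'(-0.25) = 0.64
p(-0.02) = 1.68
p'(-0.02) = 0.89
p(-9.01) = -0.41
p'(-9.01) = -0.17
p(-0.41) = 1.42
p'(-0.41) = 0.52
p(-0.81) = 1.26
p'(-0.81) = 0.31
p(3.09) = -0.93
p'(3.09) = 0.65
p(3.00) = -0.99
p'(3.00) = 0.73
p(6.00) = -0.26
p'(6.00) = 0.08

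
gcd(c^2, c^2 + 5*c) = c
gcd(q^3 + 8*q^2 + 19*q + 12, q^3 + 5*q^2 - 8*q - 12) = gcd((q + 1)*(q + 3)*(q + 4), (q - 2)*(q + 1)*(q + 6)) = q + 1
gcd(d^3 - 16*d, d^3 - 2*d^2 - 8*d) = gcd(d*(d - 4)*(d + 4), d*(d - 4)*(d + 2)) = d^2 - 4*d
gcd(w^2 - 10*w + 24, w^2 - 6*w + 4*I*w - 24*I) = w - 6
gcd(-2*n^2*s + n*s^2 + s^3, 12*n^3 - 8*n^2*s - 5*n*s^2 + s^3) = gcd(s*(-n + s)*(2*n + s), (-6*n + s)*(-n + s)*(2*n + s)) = -2*n^2 + n*s + s^2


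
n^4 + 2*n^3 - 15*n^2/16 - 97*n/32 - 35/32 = (n - 5/4)*(n + 1/2)*(n + 1)*(n + 7/4)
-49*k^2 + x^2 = (-7*k + x)*(7*k + x)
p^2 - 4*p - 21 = (p - 7)*(p + 3)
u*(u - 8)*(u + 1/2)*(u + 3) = u^4 - 9*u^3/2 - 53*u^2/2 - 12*u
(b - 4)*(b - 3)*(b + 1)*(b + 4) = b^4 - 2*b^3 - 19*b^2 + 32*b + 48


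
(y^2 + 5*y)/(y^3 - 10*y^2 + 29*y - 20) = y*(y + 5)/(y^3 - 10*y^2 + 29*y - 20)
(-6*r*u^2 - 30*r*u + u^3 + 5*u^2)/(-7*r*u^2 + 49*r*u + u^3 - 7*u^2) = (6*r*u + 30*r - u^2 - 5*u)/(7*r*u - 49*r - u^2 + 7*u)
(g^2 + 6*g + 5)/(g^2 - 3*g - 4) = (g + 5)/(g - 4)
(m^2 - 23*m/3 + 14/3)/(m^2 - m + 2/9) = 3*(m - 7)/(3*m - 1)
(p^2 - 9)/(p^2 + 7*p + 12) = (p - 3)/(p + 4)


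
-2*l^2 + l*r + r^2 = (-l + r)*(2*l + r)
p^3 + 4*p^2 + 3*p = p*(p + 1)*(p + 3)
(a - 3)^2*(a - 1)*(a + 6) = a^4 - a^3 - 27*a^2 + 81*a - 54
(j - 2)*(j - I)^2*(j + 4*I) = j^4 - 2*j^3 + 2*I*j^3 + 7*j^2 - 4*I*j^2 - 14*j - 4*I*j + 8*I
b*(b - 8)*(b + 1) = b^3 - 7*b^2 - 8*b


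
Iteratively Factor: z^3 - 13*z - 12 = (z - 4)*(z^2 + 4*z + 3) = (z - 4)*(z + 1)*(z + 3)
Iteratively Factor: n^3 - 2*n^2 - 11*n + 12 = (n - 1)*(n^2 - n - 12) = (n - 4)*(n - 1)*(n + 3)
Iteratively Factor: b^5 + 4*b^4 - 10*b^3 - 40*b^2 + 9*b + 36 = (b + 1)*(b^4 + 3*b^3 - 13*b^2 - 27*b + 36) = (b + 1)*(b + 4)*(b^3 - b^2 - 9*b + 9) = (b + 1)*(b + 3)*(b + 4)*(b^2 - 4*b + 3) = (b - 1)*(b + 1)*(b + 3)*(b + 4)*(b - 3)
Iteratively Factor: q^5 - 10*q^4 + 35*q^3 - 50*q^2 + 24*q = (q - 3)*(q^4 - 7*q^3 + 14*q^2 - 8*q) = (q - 3)*(q - 2)*(q^3 - 5*q^2 + 4*q) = (q - 4)*(q - 3)*(q - 2)*(q^2 - q) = q*(q - 4)*(q - 3)*(q - 2)*(q - 1)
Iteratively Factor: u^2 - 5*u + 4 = (u - 4)*(u - 1)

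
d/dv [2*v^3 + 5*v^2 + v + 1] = 6*v^2 + 10*v + 1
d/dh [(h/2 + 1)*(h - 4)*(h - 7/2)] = 3*h^2/2 - 11*h/2 - 1/2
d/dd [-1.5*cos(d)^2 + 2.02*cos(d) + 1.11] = (3.0*cos(d) - 2.02)*sin(d)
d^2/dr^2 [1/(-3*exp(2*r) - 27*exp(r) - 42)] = (-2*(2*exp(r) + 9)^2*exp(r) + (4*exp(r) + 9)*(exp(2*r) + 9*exp(r) + 14))*exp(r)/(3*(exp(2*r) + 9*exp(r) + 14)^3)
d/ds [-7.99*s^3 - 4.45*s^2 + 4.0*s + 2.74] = -23.97*s^2 - 8.9*s + 4.0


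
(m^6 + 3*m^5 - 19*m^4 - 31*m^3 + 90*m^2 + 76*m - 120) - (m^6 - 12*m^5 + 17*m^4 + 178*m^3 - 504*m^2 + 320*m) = 15*m^5 - 36*m^4 - 209*m^3 + 594*m^2 - 244*m - 120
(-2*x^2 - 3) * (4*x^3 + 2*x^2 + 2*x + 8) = -8*x^5 - 4*x^4 - 16*x^3 - 22*x^2 - 6*x - 24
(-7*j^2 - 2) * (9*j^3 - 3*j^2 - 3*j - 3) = -63*j^5 + 21*j^4 + 3*j^3 + 27*j^2 + 6*j + 6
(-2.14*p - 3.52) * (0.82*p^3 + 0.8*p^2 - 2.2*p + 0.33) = -1.7548*p^4 - 4.5984*p^3 + 1.892*p^2 + 7.0378*p - 1.1616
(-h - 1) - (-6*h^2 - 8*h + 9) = 6*h^2 + 7*h - 10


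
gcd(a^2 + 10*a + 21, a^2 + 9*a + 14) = a + 7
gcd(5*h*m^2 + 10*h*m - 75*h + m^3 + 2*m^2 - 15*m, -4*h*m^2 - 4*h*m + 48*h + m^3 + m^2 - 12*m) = m - 3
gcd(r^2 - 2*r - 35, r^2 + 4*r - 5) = r + 5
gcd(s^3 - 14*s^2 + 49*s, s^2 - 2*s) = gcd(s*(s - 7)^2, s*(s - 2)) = s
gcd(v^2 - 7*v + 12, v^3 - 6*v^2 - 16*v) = 1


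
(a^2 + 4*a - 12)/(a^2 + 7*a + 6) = (a - 2)/(a + 1)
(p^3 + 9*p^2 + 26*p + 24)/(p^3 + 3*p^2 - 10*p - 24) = (p + 3)/(p - 3)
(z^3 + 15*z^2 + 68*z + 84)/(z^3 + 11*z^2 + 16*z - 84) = (z + 2)/(z - 2)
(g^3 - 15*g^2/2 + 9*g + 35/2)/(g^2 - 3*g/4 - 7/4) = 2*(2*g^2 - 17*g + 35)/(4*g - 7)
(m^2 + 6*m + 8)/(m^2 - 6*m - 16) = (m + 4)/(m - 8)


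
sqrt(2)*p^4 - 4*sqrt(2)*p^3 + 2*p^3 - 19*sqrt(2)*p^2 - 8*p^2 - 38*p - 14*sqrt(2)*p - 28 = (p - 7)*(p + 2)*(p + sqrt(2))*(sqrt(2)*p + sqrt(2))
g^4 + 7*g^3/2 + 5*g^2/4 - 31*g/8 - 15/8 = (g - 1)*(g + 1/2)*(g + 3/2)*(g + 5/2)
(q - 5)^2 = q^2 - 10*q + 25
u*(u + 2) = u^2 + 2*u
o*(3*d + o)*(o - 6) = 3*d*o^2 - 18*d*o + o^3 - 6*o^2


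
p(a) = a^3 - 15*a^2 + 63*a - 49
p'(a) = 3*a^2 - 30*a + 63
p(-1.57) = -188.75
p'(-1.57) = 117.49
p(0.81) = -7.28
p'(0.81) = 40.67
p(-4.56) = -743.00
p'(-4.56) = 262.18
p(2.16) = 27.17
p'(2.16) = 12.20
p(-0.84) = -113.10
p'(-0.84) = 90.32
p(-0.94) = -122.30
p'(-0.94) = 93.85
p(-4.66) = -769.51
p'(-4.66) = 267.95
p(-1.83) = -220.65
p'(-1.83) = 127.95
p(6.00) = 5.00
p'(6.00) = -9.00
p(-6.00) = -1183.00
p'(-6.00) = 351.00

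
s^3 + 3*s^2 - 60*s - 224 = (s - 8)*(s + 4)*(s + 7)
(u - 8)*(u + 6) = u^2 - 2*u - 48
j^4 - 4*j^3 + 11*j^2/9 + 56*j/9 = j*(j - 8/3)*(j - 7/3)*(j + 1)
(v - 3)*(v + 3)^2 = v^3 + 3*v^2 - 9*v - 27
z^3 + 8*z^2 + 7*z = z*(z + 1)*(z + 7)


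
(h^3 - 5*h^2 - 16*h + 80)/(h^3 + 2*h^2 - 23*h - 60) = (h - 4)/(h + 3)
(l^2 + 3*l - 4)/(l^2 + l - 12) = (l - 1)/(l - 3)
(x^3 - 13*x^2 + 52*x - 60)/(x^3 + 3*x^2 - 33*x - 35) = (x^2 - 8*x + 12)/(x^2 + 8*x + 7)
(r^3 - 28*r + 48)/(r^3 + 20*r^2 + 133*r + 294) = (r^2 - 6*r + 8)/(r^2 + 14*r + 49)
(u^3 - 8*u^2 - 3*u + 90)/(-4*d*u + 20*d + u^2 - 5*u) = (u^2 - 3*u - 18)/(-4*d + u)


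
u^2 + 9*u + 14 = (u + 2)*(u + 7)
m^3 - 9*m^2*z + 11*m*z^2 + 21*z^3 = (m - 7*z)*(m - 3*z)*(m + z)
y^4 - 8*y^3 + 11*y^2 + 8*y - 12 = (y - 6)*(y - 2)*(y - 1)*(y + 1)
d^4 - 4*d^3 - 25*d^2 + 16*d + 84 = (d - 7)*(d - 2)*(d + 2)*(d + 3)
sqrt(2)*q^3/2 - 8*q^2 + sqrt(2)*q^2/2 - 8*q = q*(q - 8*sqrt(2))*(sqrt(2)*q/2 + sqrt(2)/2)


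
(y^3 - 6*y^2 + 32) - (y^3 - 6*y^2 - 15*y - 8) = 15*y + 40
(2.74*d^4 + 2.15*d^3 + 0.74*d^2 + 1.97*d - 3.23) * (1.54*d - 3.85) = 4.2196*d^5 - 7.238*d^4 - 7.1379*d^3 + 0.1848*d^2 - 12.5587*d + 12.4355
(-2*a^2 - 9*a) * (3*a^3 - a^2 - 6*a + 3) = -6*a^5 - 25*a^4 + 21*a^3 + 48*a^2 - 27*a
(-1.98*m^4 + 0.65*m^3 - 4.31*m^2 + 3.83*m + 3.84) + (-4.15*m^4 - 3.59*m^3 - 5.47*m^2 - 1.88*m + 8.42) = -6.13*m^4 - 2.94*m^3 - 9.78*m^2 + 1.95*m + 12.26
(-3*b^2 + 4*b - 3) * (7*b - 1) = -21*b^3 + 31*b^2 - 25*b + 3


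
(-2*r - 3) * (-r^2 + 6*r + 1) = 2*r^3 - 9*r^2 - 20*r - 3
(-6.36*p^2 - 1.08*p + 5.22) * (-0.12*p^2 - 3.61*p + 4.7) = 0.7632*p^4 + 23.0892*p^3 - 26.6196*p^2 - 23.9202*p + 24.534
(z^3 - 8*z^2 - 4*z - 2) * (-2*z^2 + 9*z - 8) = -2*z^5 + 25*z^4 - 72*z^3 + 32*z^2 + 14*z + 16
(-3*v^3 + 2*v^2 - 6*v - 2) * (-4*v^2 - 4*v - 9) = 12*v^5 + 4*v^4 + 43*v^3 + 14*v^2 + 62*v + 18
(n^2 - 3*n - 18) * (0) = 0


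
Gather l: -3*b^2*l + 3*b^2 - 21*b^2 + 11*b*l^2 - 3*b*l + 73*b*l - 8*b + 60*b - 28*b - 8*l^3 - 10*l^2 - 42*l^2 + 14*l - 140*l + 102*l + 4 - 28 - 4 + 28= -18*b^2 + 24*b - 8*l^3 + l^2*(11*b - 52) + l*(-3*b^2 + 70*b - 24)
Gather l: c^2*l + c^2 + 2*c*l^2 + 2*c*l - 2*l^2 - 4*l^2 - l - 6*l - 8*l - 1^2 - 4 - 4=c^2 + l^2*(2*c - 6) + l*(c^2 + 2*c - 15) - 9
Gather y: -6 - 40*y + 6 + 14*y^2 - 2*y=14*y^2 - 42*y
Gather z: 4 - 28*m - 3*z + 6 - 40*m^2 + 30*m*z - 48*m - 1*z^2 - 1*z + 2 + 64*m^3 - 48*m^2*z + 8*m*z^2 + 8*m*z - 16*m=64*m^3 - 40*m^2 - 92*m + z^2*(8*m - 1) + z*(-48*m^2 + 38*m - 4) + 12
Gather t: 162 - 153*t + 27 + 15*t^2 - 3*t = 15*t^2 - 156*t + 189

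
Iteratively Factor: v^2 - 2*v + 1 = (v - 1)*(v - 1)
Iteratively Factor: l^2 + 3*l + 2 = (l + 2)*(l + 1)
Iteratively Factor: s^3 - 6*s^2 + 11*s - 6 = (s - 2)*(s^2 - 4*s + 3) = (s - 2)*(s - 1)*(s - 3)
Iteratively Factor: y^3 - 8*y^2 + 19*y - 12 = (y - 1)*(y^2 - 7*y + 12) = (y - 3)*(y - 1)*(y - 4)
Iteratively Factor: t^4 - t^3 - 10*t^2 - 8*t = (t + 2)*(t^3 - 3*t^2 - 4*t) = (t - 4)*(t + 2)*(t^2 + t) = (t - 4)*(t + 1)*(t + 2)*(t)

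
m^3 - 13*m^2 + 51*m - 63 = (m - 7)*(m - 3)^2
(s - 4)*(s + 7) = s^2 + 3*s - 28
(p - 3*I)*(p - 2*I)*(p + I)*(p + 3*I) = p^4 - I*p^3 + 11*p^2 - 9*I*p + 18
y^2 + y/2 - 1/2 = (y - 1/2)*(y + 1)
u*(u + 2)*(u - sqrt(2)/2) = u^3 - sqrt(2)*u^2/2 + 2*u^2 - sqrt(2)*u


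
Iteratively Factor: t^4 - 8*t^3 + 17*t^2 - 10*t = (t - 5)*(t^3 - 3*t^2 + 2*t) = (t - 5)*(t - 2)*(t^2 - t) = (t - 5)*(t - 2)*(t - 1)*(t)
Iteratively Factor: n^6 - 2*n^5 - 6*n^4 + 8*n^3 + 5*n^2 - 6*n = (n + 2)*(n^5 - 4*n^4 + 2*n^3 + 4*n^2 - 3*n) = (n - 3)*(n + 2)*(n^4 - n^3 - n^2 + n) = n*(n - 3)*(n + 2)*(n^3 - n^2 - n + 1) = n*(n - 3)*(n - 1)*(n + 2)*(n^2 - 1) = n*(n - 3)*(n - 1)^2*(n + 2)*(n + 1)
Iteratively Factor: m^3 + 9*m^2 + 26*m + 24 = (m + 3)*(m^2 + 6*m + 8) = (m + 3)*(m + 4)*(m + 2)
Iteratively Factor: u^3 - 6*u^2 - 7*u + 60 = (u - 5)*(u^2 - u - 12) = (u - 5)*(u + 3)*(u - 4)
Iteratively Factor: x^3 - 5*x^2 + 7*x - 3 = (x - 3)*(x^2 - 2*x + 1) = (x - 3)*(x - 1)*(x - 1)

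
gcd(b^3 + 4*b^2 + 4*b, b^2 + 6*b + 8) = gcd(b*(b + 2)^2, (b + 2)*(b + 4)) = b + 2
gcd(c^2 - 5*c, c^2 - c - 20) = c - 5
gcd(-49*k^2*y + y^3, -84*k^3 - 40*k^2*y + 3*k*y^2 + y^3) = 7*k + y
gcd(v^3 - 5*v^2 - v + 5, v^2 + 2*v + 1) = v + 1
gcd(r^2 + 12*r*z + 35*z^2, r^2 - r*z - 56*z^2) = r + 7*z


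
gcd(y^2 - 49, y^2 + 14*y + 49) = y + 7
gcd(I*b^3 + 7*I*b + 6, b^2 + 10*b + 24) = 1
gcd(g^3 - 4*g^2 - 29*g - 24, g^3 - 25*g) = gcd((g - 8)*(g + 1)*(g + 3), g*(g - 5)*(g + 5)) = 1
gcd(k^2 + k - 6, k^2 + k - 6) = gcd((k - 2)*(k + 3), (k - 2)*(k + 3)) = k^2 + k - 6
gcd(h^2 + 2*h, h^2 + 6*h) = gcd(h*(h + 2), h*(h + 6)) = h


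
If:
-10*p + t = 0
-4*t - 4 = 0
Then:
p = -1/10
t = -1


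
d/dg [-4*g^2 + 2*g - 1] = 2 - 8*g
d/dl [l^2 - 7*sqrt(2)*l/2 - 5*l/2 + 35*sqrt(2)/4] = 2*l - 7*sqrt(2)/2 - 5/2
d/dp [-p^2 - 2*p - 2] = -2*p - 2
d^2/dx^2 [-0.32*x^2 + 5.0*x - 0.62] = -0.640000000000000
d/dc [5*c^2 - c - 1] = 10*c - 1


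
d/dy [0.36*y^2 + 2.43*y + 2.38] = 0.72*y + 2.43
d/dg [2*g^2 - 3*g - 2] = 4*g - 3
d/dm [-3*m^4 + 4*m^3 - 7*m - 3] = -12*m^3 + 12*m^2 - 7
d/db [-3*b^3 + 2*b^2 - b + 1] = -9*b^2 + 4*b - 1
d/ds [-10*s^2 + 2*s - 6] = 2 - 20*s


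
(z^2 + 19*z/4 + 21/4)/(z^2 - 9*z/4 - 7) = (z + 3)/(z - 4)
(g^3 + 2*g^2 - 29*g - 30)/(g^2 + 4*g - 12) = (g^2 - 4*g - 5)/(g - 2)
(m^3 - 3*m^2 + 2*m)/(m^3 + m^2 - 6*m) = (m - 1)/(m + 3)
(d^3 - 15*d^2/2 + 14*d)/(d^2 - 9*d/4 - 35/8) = 4*d*(d - 4)/(4*d + 5)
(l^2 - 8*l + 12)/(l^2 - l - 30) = (l - 2)/(l + 5)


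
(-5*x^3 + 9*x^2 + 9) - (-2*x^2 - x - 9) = -5*x^3 + 11*x^2 + x + 18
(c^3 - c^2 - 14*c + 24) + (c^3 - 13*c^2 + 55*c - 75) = 2*c^3 - 14*c^2 + 41*c - 51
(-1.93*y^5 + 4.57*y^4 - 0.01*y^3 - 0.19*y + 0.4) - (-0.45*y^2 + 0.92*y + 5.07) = -1.93*y^5 + 4.57*y^4 - 0.01*y^3 + 0.45*y^2 - 1.11*y - 4.67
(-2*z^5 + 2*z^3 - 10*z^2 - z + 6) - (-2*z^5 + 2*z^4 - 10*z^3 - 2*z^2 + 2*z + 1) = -2*z^4 + 12*z^3 - 8*z^2 - 3*z + 5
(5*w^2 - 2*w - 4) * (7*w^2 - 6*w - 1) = 35*w^4 - 44*w^3 - 21*w^2 + 26*w + 4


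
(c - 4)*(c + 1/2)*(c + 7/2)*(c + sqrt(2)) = c^4 + sqrt(2)*c^3 - 57*c^2/4 - 57*sqrt(2)*c/4 - 7*c - 7*sqrt(2)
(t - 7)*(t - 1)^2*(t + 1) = t^4 - 8*t^3 + 6*t^2 + 8*t - 7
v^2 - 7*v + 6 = (v - 6)*(v - 1)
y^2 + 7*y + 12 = (y + 3)*(y + 4)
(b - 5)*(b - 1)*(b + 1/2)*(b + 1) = b^4 - 9*b^3/2 - 7*b^2/2 + 9*b/2 + 5/2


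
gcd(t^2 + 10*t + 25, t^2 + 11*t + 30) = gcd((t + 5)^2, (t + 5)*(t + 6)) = t + 5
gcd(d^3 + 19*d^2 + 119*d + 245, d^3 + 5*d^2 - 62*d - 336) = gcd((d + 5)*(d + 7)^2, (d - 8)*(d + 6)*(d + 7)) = d + 7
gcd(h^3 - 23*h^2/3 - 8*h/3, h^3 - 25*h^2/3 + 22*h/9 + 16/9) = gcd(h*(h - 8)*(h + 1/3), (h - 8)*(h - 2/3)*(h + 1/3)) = h^2 - 23*h/3 - 8/3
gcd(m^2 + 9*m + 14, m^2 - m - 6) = m + 2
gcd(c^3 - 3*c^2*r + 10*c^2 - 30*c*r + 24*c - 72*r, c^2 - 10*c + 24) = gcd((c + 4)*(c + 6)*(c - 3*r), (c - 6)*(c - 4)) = 1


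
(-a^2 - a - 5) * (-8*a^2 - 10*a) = 8*a^4 + 18*a^3 + 50*a^2 + 50*a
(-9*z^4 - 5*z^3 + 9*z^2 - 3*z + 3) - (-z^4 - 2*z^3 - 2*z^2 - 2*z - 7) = -8*z^4 - 3*z^3 + 11*z^2 - z + 10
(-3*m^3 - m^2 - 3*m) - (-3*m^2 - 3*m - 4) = -3*m^3 + 2*m^2 + 4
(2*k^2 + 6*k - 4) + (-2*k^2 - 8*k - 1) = -2*k - 5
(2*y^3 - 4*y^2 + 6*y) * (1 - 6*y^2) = -12*y^5 + 24*y^4 - 34*y^3 - 4*y^2 + 6*y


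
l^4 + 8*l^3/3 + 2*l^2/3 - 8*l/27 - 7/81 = (l - 1/3)*(l + 1/3)^2*(l + 7/3)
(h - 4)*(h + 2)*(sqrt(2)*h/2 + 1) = sqrt(2)*h^3/2 - sqrt(2)*h^2 + h^2 - 4*sqrt(2)*h - 2*h - 8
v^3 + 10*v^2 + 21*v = v*(v + 3)*(v + 7)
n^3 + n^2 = n^2*(n + 1)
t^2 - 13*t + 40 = (t - 8)*(t - 5)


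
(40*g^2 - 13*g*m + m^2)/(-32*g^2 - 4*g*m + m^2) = (-5*g + m)/(4*g + m)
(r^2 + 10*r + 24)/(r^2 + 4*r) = (r + 6)/r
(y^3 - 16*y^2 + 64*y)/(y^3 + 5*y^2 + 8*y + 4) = y*(y^2 - 16*y + 64)/(y^3 + 5*y^2 + 8*y + 4)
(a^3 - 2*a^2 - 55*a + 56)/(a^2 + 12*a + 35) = (a^2 - 9*a + 8)/(a + 5)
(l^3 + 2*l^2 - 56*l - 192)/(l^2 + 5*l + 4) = (l^2 - 2*l - 48)/(l + 1)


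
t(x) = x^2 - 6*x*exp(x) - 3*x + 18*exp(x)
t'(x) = -6*x*exp(x) + 2*x + 12*exp(x) - 3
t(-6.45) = 61.04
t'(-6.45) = -15.82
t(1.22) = 34.00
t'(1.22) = 15.29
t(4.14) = -424.85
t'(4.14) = -801.11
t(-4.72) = 36.85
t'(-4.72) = -12.08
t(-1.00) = 12.83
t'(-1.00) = 1.62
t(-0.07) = 17.39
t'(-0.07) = 8.44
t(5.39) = -3130.49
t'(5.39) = -4450.82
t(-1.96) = 13.91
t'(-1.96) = -3.57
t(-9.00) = 108.01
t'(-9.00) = -20.99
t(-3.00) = 19.79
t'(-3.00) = -7.51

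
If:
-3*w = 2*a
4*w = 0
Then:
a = 0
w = 0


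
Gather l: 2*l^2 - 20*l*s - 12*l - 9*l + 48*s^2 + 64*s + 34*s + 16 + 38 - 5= 2*l^2 + l*(-20*s - 21) + 48*s^2 + 98*s + 49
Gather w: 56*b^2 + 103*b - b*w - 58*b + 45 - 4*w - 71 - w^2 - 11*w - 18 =56*b^2 + 45*b - w^2 + w*(-b - 15) - 44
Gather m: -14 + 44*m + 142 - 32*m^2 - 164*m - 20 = -32*m^2 - 120*m + 108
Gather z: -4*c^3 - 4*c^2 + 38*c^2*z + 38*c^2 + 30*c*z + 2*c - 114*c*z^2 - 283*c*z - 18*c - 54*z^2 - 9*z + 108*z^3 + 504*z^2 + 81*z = -4*c^3 + 34*c^2 - 16*c + 108*z^3 + z^2*(450 - 114*c) + z*(38*c^2 - 253*c + 72)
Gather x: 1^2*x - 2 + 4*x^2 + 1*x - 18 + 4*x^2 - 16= 8*x^2 + 2*x - 36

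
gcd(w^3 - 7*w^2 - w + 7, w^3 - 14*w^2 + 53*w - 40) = w - 1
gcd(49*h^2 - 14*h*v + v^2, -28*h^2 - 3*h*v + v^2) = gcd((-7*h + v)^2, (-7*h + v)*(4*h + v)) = -7*h + v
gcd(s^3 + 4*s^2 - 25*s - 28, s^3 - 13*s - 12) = s^2 - 3*s - 4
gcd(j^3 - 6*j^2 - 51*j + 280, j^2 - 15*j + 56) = j - 8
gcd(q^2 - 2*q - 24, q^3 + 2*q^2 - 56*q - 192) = q + 4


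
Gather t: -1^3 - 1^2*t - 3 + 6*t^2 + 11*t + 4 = 6*t^2 + 10*t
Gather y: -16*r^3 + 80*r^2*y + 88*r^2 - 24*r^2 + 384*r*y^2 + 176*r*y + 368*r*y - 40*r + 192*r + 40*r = -16*r^3 + 64*r^2 + 384*r*y^2 + 192*r + y*(80*r^2 + 544*r)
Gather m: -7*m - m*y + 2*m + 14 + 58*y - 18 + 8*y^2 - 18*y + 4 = m*(-y - 5) + 8*y^2 + 40*y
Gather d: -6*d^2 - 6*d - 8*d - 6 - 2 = -6*d^2 - 14*d - 8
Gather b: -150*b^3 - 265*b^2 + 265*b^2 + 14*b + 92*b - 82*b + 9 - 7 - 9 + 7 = -150*b^3 + 24*b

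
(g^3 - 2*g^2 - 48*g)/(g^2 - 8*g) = g + 6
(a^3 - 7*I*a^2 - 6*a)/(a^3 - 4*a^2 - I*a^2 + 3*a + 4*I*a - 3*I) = a*(a - 6*I)/(a^2 - 4*a + 3)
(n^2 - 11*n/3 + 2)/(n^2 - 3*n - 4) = (-n^2 + 11*n/3 - 2)/(-n^2 + 3*n + 4)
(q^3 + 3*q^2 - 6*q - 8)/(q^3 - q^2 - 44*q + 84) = (q^2 + 5*q + 4)/(q^2 + q - 42)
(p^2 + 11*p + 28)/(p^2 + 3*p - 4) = (p + 7)/(p - 1)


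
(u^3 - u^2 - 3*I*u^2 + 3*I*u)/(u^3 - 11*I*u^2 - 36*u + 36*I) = u*(u - 1)/(u^2 - 8*I*u - 12)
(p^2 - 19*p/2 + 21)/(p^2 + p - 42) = (p - 7/2)/(p + 7)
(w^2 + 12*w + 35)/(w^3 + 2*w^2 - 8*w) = (w^2 + 12*w + 35)/(w*(w^2 + 2*w - 8))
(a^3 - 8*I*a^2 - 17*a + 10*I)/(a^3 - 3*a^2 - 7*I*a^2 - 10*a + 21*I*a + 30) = (a - I)/(a - 3)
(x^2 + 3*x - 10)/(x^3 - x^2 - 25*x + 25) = (x - 2)/(x^2 - 6*x + 5)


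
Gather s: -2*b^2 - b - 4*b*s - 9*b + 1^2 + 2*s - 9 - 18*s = -2*b^2 - 10*b + s*(-4*b - 16) - 8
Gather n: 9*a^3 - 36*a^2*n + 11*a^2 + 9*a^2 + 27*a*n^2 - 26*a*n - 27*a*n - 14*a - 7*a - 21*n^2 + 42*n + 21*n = 9*a^3 + 20*a^2 - 21*a + n^2*(27*a - 21) + n*(-36*a^2 - 53*a + 63)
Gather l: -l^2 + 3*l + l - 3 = -l^2 + 4*l - 3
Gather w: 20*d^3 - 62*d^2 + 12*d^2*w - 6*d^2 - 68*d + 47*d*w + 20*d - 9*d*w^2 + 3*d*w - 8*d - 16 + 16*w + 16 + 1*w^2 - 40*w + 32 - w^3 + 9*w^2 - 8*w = 20*d^3 - 68*d^2 - 56*d - w^3 + w^2*(10 - 9*d) + w*(12*d^2 + 50*d - 32) + 32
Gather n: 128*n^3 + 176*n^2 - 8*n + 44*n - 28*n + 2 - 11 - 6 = 128*n^3 + 176*n^2 + 8*n - 15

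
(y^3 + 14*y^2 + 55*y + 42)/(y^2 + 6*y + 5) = (y^2 + 13*y + 42)/(y + 5)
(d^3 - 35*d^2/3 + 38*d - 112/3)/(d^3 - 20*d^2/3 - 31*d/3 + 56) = (d - 2)/(d + 3)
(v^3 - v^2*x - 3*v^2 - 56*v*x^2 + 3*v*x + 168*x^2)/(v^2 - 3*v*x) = (v^3 - v^2*x - 3*v^2 - 56*v*x^2 + 3*v*x + 168*x^2)/(v*(v - 3*x))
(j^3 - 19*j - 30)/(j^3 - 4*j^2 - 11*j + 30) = (j + 2)/(j - 2)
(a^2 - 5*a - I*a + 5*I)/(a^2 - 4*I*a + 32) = (a^2 - 5*a - I*a + 5*I)/(a^2 - 4*I*a + 32)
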